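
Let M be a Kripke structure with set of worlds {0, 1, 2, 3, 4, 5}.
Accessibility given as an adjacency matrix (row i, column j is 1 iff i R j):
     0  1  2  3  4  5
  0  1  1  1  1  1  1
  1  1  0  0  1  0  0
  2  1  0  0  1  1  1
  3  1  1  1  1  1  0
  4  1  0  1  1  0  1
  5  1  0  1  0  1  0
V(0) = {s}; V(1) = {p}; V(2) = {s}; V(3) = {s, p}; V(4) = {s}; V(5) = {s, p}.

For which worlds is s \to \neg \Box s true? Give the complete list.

Recall that \Box ψ holds at a world iff ψ holds at every accessible world, and \Diamond ψ holds iff ψ holds at some accessible world.
Let φ = s \to \neg \Box s. Evaluate φ at each world:
  0 (successors {0, 1, 2, 3, 4, 5}): φ is true.
  1 (successors {0, 3}): φ is true.
  2 (successors {0, 3, 4, 5}): φ is false.
  3 (successors {0, 1, 2, 3, 4}): φ is true.
  4 (successors {0, 2, 3, 5}): φ is false.
  5 (successors {0, 2, 4}): φ is false.
For instance, at 1:
  At 1: s is false, \neg \Box s is false, so s \to \neg \Box s is true.
    At 1: \Box s is true, so \neg \Box s is false.
      At 1: \Box s requires s at every successor {0, 3}.
        At 0: s is true.
        At 3: s is true.
      So \Box s is true at 1.
Satisfying worlds: {0, 1, 3}

0, 1, 3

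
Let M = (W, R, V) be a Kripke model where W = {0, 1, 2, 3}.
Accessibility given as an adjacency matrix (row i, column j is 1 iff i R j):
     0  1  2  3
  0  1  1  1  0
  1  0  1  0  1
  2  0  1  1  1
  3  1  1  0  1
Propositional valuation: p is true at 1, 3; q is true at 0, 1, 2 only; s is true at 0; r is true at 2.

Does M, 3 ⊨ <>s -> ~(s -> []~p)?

No

Recall that []ψ holds at a world iff ψ holds at every accessible world, and <>ψ holds iff ψ holds at some accessible world.
At 3: <>s is true, ~(s -> []~p) is false, so <>s -> ~(s -> []~p) is false.
  At 3: <>s requires s at some successor in {0, 1, 3}.
    s holds at 0, so <>s is true at 3.
  At 3: s -> []~p is true, so ~(s -> []~p) is false.
    At 3: s is false, []~p is false, so s -> []~p is true.
      At 3: []~p requires ~p at every successor {0, 1, 3}.
        ~p fails at 1, so []~p is false at 3.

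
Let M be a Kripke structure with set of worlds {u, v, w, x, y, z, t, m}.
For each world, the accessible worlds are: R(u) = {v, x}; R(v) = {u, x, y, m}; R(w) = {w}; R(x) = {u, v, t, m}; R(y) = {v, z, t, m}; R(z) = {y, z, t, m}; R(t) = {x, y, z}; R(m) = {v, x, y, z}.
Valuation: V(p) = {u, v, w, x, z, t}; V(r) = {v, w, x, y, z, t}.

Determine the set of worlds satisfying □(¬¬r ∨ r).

Recall that □ψ holds at a world iff ψ holds at every accessible world, and ◇ψ holds iff ψ holds at some accessible world.
Let φ = □(¬¬r ∨ r). Evaluate φ at each world:
  u (successors {v, x}): φ is true.
  v (successors {u, x, y, m}): φ is false.
  w (successors {w}): φ is true.
  x (successors {u, v, t, m}): φ is false.
  y (successors {v, z, t, m}): φ is false.
  z (successors {y, z, t, m}): φ is false.
  t (successors {x, y, z}): φ is true.
  m (successors {v, x, y, z}): φ is true.
For instance, at m:
  At m: □(¬¬r ∨ r) requires ¬¬r ∨ r at every successor {v, x, y, z}.
    At v: ¬¬r ∨ r is true.
    At x: ¬¬r ∨ r is true.
    At y: ¬¬r ∨ r is true.
    At z: ¬¬r ∨ r is true.
  So □(¬¬r ∨ r) is true at m.
Satisfying worlds: {u, w, t, m}

u, w, t, m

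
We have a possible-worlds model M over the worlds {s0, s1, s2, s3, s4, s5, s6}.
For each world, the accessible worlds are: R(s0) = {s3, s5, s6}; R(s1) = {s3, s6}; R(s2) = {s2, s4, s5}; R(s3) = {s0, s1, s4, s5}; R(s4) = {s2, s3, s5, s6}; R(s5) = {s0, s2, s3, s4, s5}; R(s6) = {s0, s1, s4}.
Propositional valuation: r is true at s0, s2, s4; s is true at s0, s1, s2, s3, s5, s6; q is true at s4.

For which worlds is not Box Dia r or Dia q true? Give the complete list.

Let φ = not Box Dia r or Dia q. Evaluate φ at each world:
  s0 (successors {s3, s5, s6}): φ is false.
  s1 (successors {s3, s6}): φ is false.
  s2 (successors {s2, s4, s5}): φ is true.
  s3 (successors {s0, s1, s4, s5}): φ is true.
  s4 (successors {s2, s3, s5, s6}): φ is false.
  s5 (successors {s0, s2, s3, s4, s5}): φ is true.
  s6 (successors {s0, s1, s4}): φ is true.
For instance, at s3:
  At s3: not Box Dia r is true, Dia q is true, so not Box Dia r or Dia q is true.
    At s3: Box Dia r is false, so not Box Dia r is true.
      At s3: Box Dia r requires Dia r at every successor {s0, s1, s4, s5}.
        Dia r fails at s0, so Box Dia r is false at s3.
    At s3: Dia q requires q at some successor in {s0, s1, s4, s5}.
      q holds at s4, so Dia q is true at s3.
Satisfying worlds: {s2, s3, s5, s6}

s2, s3, s5, s6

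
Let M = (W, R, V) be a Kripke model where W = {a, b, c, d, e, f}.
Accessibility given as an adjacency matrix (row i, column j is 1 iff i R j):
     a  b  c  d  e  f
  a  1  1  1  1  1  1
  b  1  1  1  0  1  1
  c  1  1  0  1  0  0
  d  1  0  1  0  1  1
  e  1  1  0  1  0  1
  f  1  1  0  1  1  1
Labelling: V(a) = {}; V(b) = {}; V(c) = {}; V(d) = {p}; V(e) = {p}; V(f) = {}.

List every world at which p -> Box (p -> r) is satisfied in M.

Let φ = p -> Box (p -> r). Evaluate φ at each world:
  a (successors {a, b, c, d, e, f}): φ is true.
  b (successors {a, b, c, e, f}): φ is true.
  c (successors {a, b, d}): φ is true.
  d (successors {a, c, e, f}): φ is false.
  e (successors {a, b, d, f}): φ is false.
  f (successors {a, b, d, e, f}): φ is true.
For instance, at c:
  At c: p is false, Box (p -> r) is false, so p -> Box (p -> r) is true.
    At c: Box (p -> r) requires p -> r at every successor {a, b, d}.
      p -> r fails at d, so Box (p -> r) is false at c.
Satisfying worlds: {a, b, c, f}

a, b, c, f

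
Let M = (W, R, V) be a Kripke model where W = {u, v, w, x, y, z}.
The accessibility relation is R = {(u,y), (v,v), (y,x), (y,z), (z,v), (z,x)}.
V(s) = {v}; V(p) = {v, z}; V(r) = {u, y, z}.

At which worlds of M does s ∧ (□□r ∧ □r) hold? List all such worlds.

Let φ = s ∧ (□□r ∧ □r). Evaluate φ at each world:
  u (successors {y}): φ is false.
  v (successors {v}): φ is false.
  w (successors ∅): φ is false.
  x (successors ∅): φ is false.
  y (successors {x, z}): φ is false.
  z (successors {v, x}): φ is false.
For instance, at z:
  At z: s is false, □□r ∧ □r is false, so s ∧ (□□r ∧ □r) is false.
    At z: □□r is false, □r is false, so □□r ∧ □r is false.
      At z: □□r requires □r at every successor {v, x}.
        □r fails at v, so □□r is false at z.
      At z: □r requires r at every successor {v, x}.
        r fails at v, so □r is false at z.
Satisfying worlds: none.

none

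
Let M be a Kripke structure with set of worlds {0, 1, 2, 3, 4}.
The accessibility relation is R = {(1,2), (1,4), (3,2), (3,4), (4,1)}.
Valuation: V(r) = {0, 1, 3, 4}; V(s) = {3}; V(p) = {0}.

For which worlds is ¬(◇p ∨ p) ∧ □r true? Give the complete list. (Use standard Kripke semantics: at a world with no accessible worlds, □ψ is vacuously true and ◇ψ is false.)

Let φ = ¬(◇p ∨ p) ∧ □r. Evaluate φ at each world:
  0 (successors ∅): φ is false.
  1 (successors {2, 4}): φ is false.
  2 (successors ∅): φ is true.
  3 (successors {2, 4}): φ is false.
  4 (successors {1}): φ is true.
For instance, at 1:
  At 1: ¬(◇p ∨ p) is true, □r is false, so ¬(◇p ∨ p) ∧ □r is false.
    At 1: ◇p ∨ p is false, so ¬(◇p ∨ p) is true.
      At 1: ◇p is false, p is false, so ◇p ∨ p is false.
    At 1: □r requires r at every successor {2, 4}.
      r fails at 2, so □r is false at 1.
Satisfying worlds: {2, 4}

2, 4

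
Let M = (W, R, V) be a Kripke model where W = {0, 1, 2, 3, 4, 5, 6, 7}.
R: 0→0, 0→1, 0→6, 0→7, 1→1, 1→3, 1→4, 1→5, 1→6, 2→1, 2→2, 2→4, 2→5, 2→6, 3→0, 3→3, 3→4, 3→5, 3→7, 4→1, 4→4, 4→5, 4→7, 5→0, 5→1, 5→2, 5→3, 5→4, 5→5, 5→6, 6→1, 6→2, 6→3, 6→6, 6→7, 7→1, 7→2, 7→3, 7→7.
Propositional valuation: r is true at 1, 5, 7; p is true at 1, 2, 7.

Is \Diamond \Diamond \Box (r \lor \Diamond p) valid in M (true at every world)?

Yes

Recall that \Box ψ holds at a world iff ψ holds at every accessible world, and \Diamond ψ holds iff ψ holds at some accessible world.
Let φ = \Diamond \Diamond \Box (r \lor \Diamond p). Evaluate φ at each world:
  0 (successors {0, 1, 6, 7}): φ is true.
  1 (successors {1, 3, 4, 5, 6}): φ is true.
  2 (successors {1, 2, 4, 5, 6}): φ is true.
  3 (successors {0, 3, 4, 5, 7}): φ is true.
  4 (successors {1, 4, 5, 7}): φ is true.
  5 (successors {0, 1, 2, 3, 4, 5, 6}): φ is true.
  6 (successors {1, 2, 3, 6, 7}): φ is true.
  7 (successors {1, 2, 3, 7}): φ is true.
For instance, at 5:
  At 5: \Diamond \Diamond \Box (r \lor \Diamond p) requires \Diamond \Box (r \lor \Diamond p) at some successor in {0, 1, 2, 3, 4, 5, 6}.
    \Diamond \Box (r \lor \Diamond p) holds at 0, so \Diamond \Diamond \Box (r \lor \Diamond p) is true at 5.
      At 0: \Diamond \Box (r \lor \Diamond p) requires \Box (r \lor \Diamond p) at some successor in {0, 1, 6, 7}.
        \Box (r \lor \Diamond p) holds at 0, so \Diamond \Box (r \lor \Diamond p) is true at 0.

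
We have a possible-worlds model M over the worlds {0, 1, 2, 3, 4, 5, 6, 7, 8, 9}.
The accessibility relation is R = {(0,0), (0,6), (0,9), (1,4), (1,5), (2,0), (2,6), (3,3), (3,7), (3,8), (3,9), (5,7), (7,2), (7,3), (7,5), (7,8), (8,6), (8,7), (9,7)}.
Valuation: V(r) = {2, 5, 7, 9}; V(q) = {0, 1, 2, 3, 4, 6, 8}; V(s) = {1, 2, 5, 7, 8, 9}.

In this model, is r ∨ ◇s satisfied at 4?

No

Recall that ◇ψ holds at a world iff ψ holds at some accessible world.
At 4: r is false, ◇s is false, so r ∨ ◇s is false.
  At 4: no accessible worlds, so ◇s is false.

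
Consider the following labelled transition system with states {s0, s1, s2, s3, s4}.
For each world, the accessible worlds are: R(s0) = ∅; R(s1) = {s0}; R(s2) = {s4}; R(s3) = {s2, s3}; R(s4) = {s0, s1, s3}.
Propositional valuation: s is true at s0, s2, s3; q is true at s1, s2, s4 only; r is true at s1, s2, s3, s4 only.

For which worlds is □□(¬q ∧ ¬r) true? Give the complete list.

Let φ = □□(¬q ∧ ¬r). Evaluate φ at each world:
  s0 (successors ∅): φ is true.
  s1 (successors {s0}): φ is true.
  s2 (successors {s4}): φ is false.
  s3 (successors {s2, s3}): φ is false.
  s4 (successors {s0, s1, s3}): φ is false.
For instance, at s4:
  At s4: □□(¬q ∧ ¬r) requires □(¬q ∧ ¬r) at every successor {s0, s1, s3}.
    □(¬q ∧ ¬r) fails at s3, so □□(¬q ∧ ¬r) is false at s4.
      At s3: □(¬q ∧ ¬r) requires ¬q ∧ ¬r at every successor {s2, s3}.
        ¬q ∧ ¬r fails at s2, so □(¬q ∧ ¬r) is false at s3.
Satisfying worlds: {s0, s1}

s0, s1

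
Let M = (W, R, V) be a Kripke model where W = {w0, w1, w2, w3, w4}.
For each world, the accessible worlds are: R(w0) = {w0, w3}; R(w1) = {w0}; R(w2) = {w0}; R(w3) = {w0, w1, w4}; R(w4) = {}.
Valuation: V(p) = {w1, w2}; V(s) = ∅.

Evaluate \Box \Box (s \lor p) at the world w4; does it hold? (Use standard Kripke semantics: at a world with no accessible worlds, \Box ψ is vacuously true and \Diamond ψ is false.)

Yes

At w4: no accessible worlds, so \Box \Box (s \lor p) holds vacuously.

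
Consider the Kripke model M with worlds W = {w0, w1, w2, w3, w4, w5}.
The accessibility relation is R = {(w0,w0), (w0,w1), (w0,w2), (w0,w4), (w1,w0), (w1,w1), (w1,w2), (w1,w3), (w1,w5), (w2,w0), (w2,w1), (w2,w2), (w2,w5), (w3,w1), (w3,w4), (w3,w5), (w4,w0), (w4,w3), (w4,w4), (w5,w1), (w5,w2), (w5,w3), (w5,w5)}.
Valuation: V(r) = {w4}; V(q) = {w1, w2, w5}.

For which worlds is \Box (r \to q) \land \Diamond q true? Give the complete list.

w1, w2, w5

Recall that \Box ψ holds at a world iff ψ holds at every accessible world, and \Diamond ψ holds iff ψ holds at some accessible world.
Let φ = \Box (r \to q) \land \Diamond q. Evaluate φ at each world:
  w0 (successors {w0, w1, w2, w4}): φ is false.
  w1 (successors {w0, w1, w2, w3, w5}): φ is true.
  w2 (successors {w0, w1, w2, w5}): φ is true.
  w3 (successors {w1, w4, w5}): φ is false.
  w4 (successors {w0, w3, w4}): φ is false.
  w5 (successors {w1, w2, w3, w5}): φ is true.
For instance, at w1:
  At w1: \Box (r \to q) is true, \Diamond q is true, so \Box (r \to q) \land \Diamond q is true.
    At w1: \Box (r \to q) requires r \to q at every successor {w0, w1, w2, w3, w5}.
      At w0: r \to q is true.
      At w1: r \to q is true.
      At w2: r \to q is true.
      At w3: r \to q is true.
      At w5: r \to q is true.
    So \Box (r \to q) is true at w1.
    At w1: \Diamond q requires q at some successor in {w0, w1, w2, w3, w5}.
      q holds at w1, so \Diamond q is true at w1.
Satisfying worlds: {w1, w2, w5}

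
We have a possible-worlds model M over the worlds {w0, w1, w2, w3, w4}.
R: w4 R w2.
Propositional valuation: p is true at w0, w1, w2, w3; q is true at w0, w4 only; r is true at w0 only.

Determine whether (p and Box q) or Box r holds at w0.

Yes

At w0: p and Box q is true, Box r is true, so (p and Box q) or Box r is true.
  At w0: p is true, Box q is true, so p and Box q is true.
    At w0: no accessible worlds, so Box q holds vacuously.
  At w0: no accessible worlds, so Box r holds vacuously.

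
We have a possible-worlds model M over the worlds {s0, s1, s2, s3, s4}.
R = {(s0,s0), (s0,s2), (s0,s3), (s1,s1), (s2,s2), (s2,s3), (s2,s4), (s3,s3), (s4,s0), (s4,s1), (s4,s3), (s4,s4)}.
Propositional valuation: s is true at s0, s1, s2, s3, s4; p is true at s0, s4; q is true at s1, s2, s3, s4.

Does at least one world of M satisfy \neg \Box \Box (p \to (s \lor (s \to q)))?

No

Let φ = \neg \Box \Box (p \to (s \lor (s \to q))). Evaluate φ at each world:
  s0 (successors {s0, s2, s3}): φ is false.
  s1 (successors {s1}): φ is false.
  s2 (successors {s2, s3, s4}): φ is false.
  s3 (successors {s3}): φ is false.
  s4 (successors {s0, s1, s3, s4}): φ is false.
For instance, at s2:
  At s2: \Box \Box (p \to (s \lor (s \to q))) is true, so \neg \Box \Box (p \to (s \lor (s \to q))) is false.
    At s2: \Box \Box (p \to (s \lor (s \to q))) requires \Box (p \to (s \lor (s \to q))) at every successor {s2, s3, s4}.
      At s2: \Box (p \to (s \lor (s \to q))) is true.
      At s3: \Box (p \to (s \lor (s \to q))) is true.
      At s4: \Box (p \to (s \lor (s \to q))) is true.
    So \Box \Box (p \to (s \lor (s \to q))) is true at s2.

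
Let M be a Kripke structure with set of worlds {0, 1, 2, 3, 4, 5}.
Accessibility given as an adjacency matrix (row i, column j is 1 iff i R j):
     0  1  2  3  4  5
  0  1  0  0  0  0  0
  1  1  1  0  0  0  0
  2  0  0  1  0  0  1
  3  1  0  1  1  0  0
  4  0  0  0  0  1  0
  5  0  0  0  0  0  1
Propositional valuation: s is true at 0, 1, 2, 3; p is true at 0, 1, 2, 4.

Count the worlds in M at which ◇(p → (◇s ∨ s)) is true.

5

Let φ = ◇(p → (◇s ∨ s)). Evaluate φ at each world:
  0 (successors {0}): φ is true.
  1 (successors {0, 1}): φ is true.
  2 (successors {2, 5}): φ is true.
  3 (successors {0, 2, 3}): φ is true.
  4 (successors {4}): φ is false.
  5 (successors {5}): φ is true.
For instance, at 5:
  At 5: ◇(p → (◇s ∨ s)) requires p → (◇s ∨ s) at some successor in {5}.
    p → (◇s ∨ s) holds at 5, so ◇(p → (◇s ∨ s)) is true at 5.
      At 5: p is false, ◇s ∨ s is false, so p → (◇s ∨ s) is true.
Satisfying worlds: {0, 1, 2, 3, 5}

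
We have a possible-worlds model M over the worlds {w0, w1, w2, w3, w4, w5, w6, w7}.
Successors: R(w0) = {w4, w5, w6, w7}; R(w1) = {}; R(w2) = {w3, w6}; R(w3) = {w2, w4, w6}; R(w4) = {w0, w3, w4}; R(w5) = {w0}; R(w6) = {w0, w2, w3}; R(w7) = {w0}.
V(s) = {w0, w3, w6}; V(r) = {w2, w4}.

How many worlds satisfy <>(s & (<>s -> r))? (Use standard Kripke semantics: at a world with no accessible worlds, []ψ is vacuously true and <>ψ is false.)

0

Recall that <>ψ holds at a world iff ψ holds at some accessible world.
Let φ = <>(s & (<>s -> r)). Evaluate φ at each world:
  w0 (successors {w4, w5, w6, w7}): φ is false.
  w1 (successors ∅): φ is false.
  w2 (successors {w3, w6}): φ is false.
  w3 (successors {w2, w4, w6}): φ is false.
  w4 (successors {w0, w3, w4}): φ is false.
  w5 (successors {w0}): φ is false.
  w6 (successors {w0, w2, w3}): φ is false.
  w7 (successors {w0}): φ is false.
For instance, at w4:
  At w4: <>(s & (<>s -> r)) requires s & (<>s -> r) at some successor in {w0, w3, w4}.
    At w0: s & (<>s -> r) is false.
    At w3: s & (<>s -> r) is false.
    At w4: s & (<>s -> r) is false.
  So <>(s & (<>s -> r)) is false at w4.
Satisfying worlds: none.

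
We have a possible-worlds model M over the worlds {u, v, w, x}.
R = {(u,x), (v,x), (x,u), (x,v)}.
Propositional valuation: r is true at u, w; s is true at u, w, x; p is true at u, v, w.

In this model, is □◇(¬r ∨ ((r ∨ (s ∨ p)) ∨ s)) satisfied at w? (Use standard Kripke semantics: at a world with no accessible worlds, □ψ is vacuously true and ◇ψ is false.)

Yes

At w: no accessible worlds, so □◇(¬r ∨ ((r ∨ (s ∨ p)) ∨ s)) holds vacuously.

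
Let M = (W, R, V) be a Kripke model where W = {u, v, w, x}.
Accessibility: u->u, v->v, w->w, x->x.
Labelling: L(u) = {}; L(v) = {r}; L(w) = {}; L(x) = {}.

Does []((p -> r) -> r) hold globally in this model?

No

Let φ = []((p -> r) -> r). Evaluate φ at each world:
  u (successors {u}): φ is false.
  v (successors {v}): φ is true.
  w (successors {w}): φ is false.
  x (successors {x}): φ is false.
Detail at u (counterexample):
  At u: []((p -> r) -> r) requires (p -> r) -> r at every successor {u}.
    (p -> r) -> r fails at u, so []((p -> r) -> r) is false at u.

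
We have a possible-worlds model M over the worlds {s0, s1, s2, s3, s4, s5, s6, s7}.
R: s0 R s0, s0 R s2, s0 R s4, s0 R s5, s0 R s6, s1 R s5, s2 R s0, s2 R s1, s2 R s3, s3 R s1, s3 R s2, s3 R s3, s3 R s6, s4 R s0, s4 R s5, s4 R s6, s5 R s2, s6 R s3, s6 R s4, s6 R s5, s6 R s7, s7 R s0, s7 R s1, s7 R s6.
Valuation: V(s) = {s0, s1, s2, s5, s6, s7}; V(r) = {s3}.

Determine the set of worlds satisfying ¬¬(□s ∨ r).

Recall that □ψ holds at a world iff ψ holds at every accessible world, and ◇ψ holds iff ψ holds at some accessible world.
Let φ = ¬¬(□s ∨ r). Evaluate φ at each world:
  s0 (successors {s0, s2, s4, s5, s6}): φ is false.
  s1 (successors {s5}): φ is true.
  s2 (successors {s0, s1, s3}): φ is false.
  s3 (successors {s1, s2, s3, s6}): φ is true.
  s4 (successors {s0, s5, s6}): φ is true.
  s5 (successors {s2}): φ is true.
  s6 (successors {s3, s4, s5, s7}): φ is false.
  s7 (successors {s0, s1, s6}): φ is true.
For instance, at s7:
  At s7: ¬(□s ∨ r) is false, so ¬¬(□s ∨ r) is true.
    At s7: □s ∨ r is true, so ¬(□s ∨ r) is false.
      At s7: □s is true, r is false, so □s ∨ r is true.
Satisfying worlds: {s1, s3, s4, s5, s7}

s1, s3, s4, s5, s7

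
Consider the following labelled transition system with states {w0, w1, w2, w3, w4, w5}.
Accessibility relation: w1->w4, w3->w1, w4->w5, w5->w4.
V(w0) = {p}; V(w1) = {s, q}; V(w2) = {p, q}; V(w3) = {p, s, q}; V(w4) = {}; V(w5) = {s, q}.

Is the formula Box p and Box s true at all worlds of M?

No

Let φ = Box p and Box s. Evaluate φ at each world:
  w0 (successors ∅): φ is true.
  w1 (successors {w4}): φ is false.
  w2 (successors ∅): φ is true.
  w3 (successors {w1}): φ is false.
  w4 (successors {w5}): φ is false.
  w5 (successors {w4}): φ is false.
Detail at w1 (counterexample):
  At w1: Box p is false, Box s is false, so Box p and Box s is false.
    At w1: Box p requires p at every successor {w4}.
      p fails at w4, so Box p is false at w1.
    At w1: Box s requires s at every successor {w4}.
      s fails at w4, so Box s is false at w1.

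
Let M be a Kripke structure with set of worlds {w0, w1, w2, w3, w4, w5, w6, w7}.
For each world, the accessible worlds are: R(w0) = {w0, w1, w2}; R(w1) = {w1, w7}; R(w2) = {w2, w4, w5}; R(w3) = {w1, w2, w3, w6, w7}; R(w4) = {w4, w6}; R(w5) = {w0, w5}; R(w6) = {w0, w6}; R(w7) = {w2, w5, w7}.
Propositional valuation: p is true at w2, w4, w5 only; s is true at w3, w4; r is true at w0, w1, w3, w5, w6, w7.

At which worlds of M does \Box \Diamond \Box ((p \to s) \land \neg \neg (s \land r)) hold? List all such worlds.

none

Let φ = \Box \Diamond \Box ((p \to s) \land \neg \neg (s \land r)). Evaluate φ at each world:
  w0 (successors {w0, w1, w2}): φ is false.
  w1 (successors {w1, w7}): φ is false.
  w2 (successors {w2, w4, w5}): φ is false.
  w3 (successors {w1, w2, w3, w6, w7}): φ is false.
  w4 (successors {w4, w6}): φ is false.
  w5 (successors {w0, w5}): φ is false.
  w6 (successors {w0, w6}): φ is false.
  w7 (successors {w2, w5, w7}): φ is false.
For instance, at w0:
  At w0: \Box \Diamond \Box ((p \to s) \land \neg \neg (s \land r)) requires \Diamond \Box ((p \to s) \land \neg \neg (s \land r)) at every successor {w0, w1, w2}.
    \Diamond \Box ((p \to s) \land \neg \neg (s \land r)) fails at w0, so \Box \Diamond \Box ((p \to s) \land \neg \neg (s \land r)) is false at w0.
      At w0: \Diamond \Box ((p \to s) \land \neg \neg (s \land r)) requires \Box ((p \to s) \land \neg \neg (s \land r)) at some successor in {w0, w1, w2}.
        At w0: \Box ((p \to s) \land \neg \neg (s \land r)) is false.
        At w1: \Box ((p \to s) \land \neg \neg (s \land r)) is false.
        At w2: \Box ((p \to s) \land \neg \neg (s \land r)) is false.
      So \Diamond \Box ((p \to s) \land \neg \neg (s \land r)) is false at w0.
Satisfying worlds: none.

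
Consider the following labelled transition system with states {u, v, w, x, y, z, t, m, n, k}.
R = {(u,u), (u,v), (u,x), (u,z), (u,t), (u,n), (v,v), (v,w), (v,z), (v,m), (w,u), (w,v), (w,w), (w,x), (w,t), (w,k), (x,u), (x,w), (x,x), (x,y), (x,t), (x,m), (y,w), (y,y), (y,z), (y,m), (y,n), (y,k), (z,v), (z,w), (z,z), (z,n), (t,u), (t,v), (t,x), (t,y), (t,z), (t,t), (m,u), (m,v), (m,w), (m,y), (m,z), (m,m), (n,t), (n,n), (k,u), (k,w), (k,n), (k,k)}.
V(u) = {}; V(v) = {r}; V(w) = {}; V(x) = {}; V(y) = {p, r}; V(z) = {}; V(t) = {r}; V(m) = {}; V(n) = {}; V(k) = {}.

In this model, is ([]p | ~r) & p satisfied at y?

Recall that []ψ holds at a world iff ψ holds at every accessible world, and <>ψ holds iff ψ holds at some accessible world.
At y: []p | ~r is false, p is true, so ([]p | ~r) & p is false.
  At y: []p is false, ~r is false, so []p | ~r is false.
    At y: []p requires p at every successor {w, y, z, m, n, k}.
      p fails at w, so []p is false at y.

No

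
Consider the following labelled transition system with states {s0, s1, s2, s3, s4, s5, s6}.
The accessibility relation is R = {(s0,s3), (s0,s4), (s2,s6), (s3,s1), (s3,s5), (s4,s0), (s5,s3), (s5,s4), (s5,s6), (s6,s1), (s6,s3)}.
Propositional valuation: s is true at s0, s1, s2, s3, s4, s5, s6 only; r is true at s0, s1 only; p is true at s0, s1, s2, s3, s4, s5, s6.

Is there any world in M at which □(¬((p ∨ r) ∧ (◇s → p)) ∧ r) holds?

Let φ = □(¬((p ∨ r) ∧ (◇s → p)) ∧ r). Evaluate φ at each world:
  s0 (successors {s3, s4}): φ is false.
  s1 (successors ∅): φ is true.
  s2 (successors {s6}): φ is false.
  s3 (successors {s1, s5}): φ is false.
  s4 (successors {s0}): φ is false.
  s5 (successors {s3, s4, s6}): φ is false.
  s6 (successors {s1, s3}): φ is false.
Detail at s1 (witness):
  At s1: no accessible worlds, so □(¬((p ∨ r) ∧ (◇s → p)) ∧ r) holds vacuously.

Yes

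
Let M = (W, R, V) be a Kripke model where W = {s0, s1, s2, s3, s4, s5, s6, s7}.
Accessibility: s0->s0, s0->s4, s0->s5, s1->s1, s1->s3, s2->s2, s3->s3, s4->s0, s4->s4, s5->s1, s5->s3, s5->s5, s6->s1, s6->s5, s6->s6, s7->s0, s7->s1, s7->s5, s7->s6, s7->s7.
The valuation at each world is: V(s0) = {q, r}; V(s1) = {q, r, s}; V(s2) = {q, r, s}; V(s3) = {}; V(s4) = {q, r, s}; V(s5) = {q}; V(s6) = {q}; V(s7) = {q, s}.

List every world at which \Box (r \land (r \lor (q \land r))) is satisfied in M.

s2, s4

Let φ = \Box (r \land (r \lor (q \land r))). Evaluate φ at each world:
  s0 (successors {s0, s4, s5}): φ is false.
  s1 (successors {s1, s3}): φ is false.
  s2 (successors {s2}): φ is true.
  s3 (successors {s3}): φ is false.
  s4 (successors {s0, s4}): φ is true.
  s5 (successors {s1, s3, s5}): φ is false.
  s6 (successors {s1, s5, s6}): φ is false.
  s7 (successors {s0, s1, s5, s6, s7}): φ is false.
For instance, at s6:
  At s6: \Box (r \land (r \lor (q \land r))) requires r \land (r \lor (q \land r)) at every successor {s1, s5, s6}.
    r \land (r \lor (q \land r)) fails at s5, so \Box (r \land (r \lor (q \land r))) is false at s6.
Satisfying worlds: {s2, s4}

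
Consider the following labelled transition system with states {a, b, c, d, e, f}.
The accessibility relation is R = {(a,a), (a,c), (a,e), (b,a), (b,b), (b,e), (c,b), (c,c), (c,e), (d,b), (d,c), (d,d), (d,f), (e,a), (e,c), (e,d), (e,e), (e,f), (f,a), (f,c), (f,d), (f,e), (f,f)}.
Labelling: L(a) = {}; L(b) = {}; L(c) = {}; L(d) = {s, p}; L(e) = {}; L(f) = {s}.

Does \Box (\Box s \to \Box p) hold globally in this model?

Let φ = \Box (\Box s \to \Box p). Evaluate φ at each world:
  a (successors {a, c, e}): φ is true.
  b (successors {a, b, e}): φ is true.
  c (successors {b, c, e}): φ is true.
  d (successors {b, c, d, f}): φ is true.
  e (successors {a, c, d, e, f}): φ is true.
  f (successors {a, c, d, e, f}): φ is true.
For instance, at a:
  At a: \Box (\Box s \to \Box p) requires \Box s \to \Box p at every successor {a, c, e}.
      At a: \Box s is false, \Box p is false, so \Box s \to \Box p is true.
      At c: \Box s is false, \Box p is false, so \Box s \to \Box p is true.
      At e: \Box s is false, \Box p is false, so \Box s \to \Box p is true.
  So \Box (\Box s \to \Box p) is true at a.

Yes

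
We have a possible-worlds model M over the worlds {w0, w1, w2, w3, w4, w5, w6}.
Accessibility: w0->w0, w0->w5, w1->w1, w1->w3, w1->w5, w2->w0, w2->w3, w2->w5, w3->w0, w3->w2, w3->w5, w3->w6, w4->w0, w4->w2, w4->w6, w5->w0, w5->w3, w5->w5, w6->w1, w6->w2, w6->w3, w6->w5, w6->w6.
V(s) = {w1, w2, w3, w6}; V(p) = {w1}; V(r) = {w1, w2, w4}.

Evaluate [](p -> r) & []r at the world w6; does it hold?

No

Recall that []ψ holds at a world iff ψ holds at every accessible world, and <>ψ holds iff ψ holds at some accessible world.
At w6: [](p -> r) is true, []r is false, so [](p -> r) & []r is false.
  At w6: [](p -> r) requires p -> r at every successor {w1, w2, w3, w5, w6}.
    At w1: p -> r is true.
    At w2: p -> r is true.
    At w3: p -> r is true.
    At w5: p -> r is true.
    At w6: p -> r is true.
  So [](p -> r) is true at w6.
  At w6: []r requires r at every successor {w1, w2, w3, w5, w6}.
    r fails at w3, so []r is false at w6.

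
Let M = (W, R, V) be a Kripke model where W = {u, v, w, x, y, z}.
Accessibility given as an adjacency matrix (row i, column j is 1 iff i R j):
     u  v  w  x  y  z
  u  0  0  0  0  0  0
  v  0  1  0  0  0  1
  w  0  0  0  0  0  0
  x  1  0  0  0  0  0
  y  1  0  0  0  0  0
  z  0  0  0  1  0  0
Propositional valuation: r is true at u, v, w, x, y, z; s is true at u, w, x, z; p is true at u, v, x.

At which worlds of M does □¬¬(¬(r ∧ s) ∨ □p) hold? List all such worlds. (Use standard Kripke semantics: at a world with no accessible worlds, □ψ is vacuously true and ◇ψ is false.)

u, v, w, x, y, z

Let φ = □¬¬(¬(r ∧ s) ∨ □p). Evaluate φ at each world:
  u (successors ∅): φ is true.
  v (successors {v, z}): φ is true.
  w (successors ∅): φ is true.
  x (successors {u}): φ is true.
  y (successors {u}): φ is true.
  z (successors {x}): φ is true.
For instance, at x:
  At x: □¬¬(¬(r ∧ s) ∨ □p) requires ¬¬(¬(r ∧ s) ∨ □p) at every successor {u}.
      At u: ¬(¬(r ∧ s) ∨ □p) is false, so ¬¬(¬(r ∧ s) ∨ □p) is true.
  So □¬¬(¬(r ∧ s) ∨ □p) is true at x.
Satisfying worlds: {u, v, w, x, y, z}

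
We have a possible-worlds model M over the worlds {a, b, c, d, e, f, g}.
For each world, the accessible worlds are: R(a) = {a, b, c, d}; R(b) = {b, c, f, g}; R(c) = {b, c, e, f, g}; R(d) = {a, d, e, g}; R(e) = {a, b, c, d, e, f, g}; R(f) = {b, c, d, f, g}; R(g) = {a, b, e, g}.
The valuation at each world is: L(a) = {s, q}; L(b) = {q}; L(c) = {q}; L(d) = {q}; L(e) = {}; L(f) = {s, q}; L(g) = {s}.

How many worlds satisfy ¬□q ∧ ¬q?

2

Let φ = ¬□q ∧ ¬q. Evaluate φ at each world:
  a (successors {a, b, c, d}): φ is false.
  b (successors {b, c, f, g}): φ is false.
  c (successors {b, c, e, f, g}): φ is false.
  d (successors {a, d, e, g}): φ is false.
  e (successors {a, b, c, d, e, f, g}): φ is true.
  f (successors {b, c, d, f, g}): φ is false.
  g (successors {a, b, e, g}): φ is true.
For instance, at f:
  At f: ¬□q is true, ¬q is false, so ¬□q ∧ ¬q is false.
    At f: □q is false, so ¬□q is true.
      At f: □q requires q at every successor {b, c, d, f, g}.
        q fails at g, so □q is false at f.
Satisfying worlds: {e, g}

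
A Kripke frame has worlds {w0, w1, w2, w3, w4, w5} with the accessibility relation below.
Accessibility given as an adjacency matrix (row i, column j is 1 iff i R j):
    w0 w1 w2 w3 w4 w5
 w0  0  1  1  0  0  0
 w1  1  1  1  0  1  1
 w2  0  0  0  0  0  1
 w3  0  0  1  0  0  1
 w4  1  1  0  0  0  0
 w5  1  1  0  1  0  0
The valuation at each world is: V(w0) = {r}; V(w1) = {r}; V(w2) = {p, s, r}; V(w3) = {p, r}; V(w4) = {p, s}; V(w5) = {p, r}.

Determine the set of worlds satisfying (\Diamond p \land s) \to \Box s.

w0, w1, w3, w4, w5

Let φ = (\Diamond p \land s) \to \Box s. Evaluate φ at each world:
  w0 (successors {w1, w2}): φ is true.
  w1 (successors {w0, w1, w2, w4, w5}): φ is true.
  w2 (successors {w5}): φ is false.
  w3 (successors {w2, w5}): φ is true.
  w4 (successors {w0, w1}): φ is true.
  w5 (successors {w0, w1, w3}): φ is true.
For instance, at w3:
  At w3: \Diamond p \land s is false, \Box s is false, so (\Diamond p \land s) \to \Box s is true.
    At w3: \Diamond p is true, s is false, so \Diamond p \land s is false.
      At w3: \Diamond p requires p at some successor in {w2, w5}.
        p holds at w2, so \Diamond p is true at w3.
    At w3: \Box s requires s at every successor {w2, w5}.
      s fails at w5, so \Box s is false at w3.
Satisfying worlds: {w0, w1, w3, w4, w5}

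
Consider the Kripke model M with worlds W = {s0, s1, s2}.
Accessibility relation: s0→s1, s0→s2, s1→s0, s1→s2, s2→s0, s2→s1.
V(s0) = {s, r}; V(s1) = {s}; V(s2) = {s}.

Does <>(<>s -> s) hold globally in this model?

Yes

Let φ = <>(<>s -> s). Evaluate φ at each world:
  s0 (successors {s1, s2}): φ is true.
  s1 (successors {s0, s2}): φ is true.
  s2 (successors {s0, s1}): φ is true.
For instance, at s2:
  At s2: <>(<>s -> s) requires <>s -> s at some successor in {s0, s1}.
    <>s -> s holds at s0, so <>(<>s -> s) is true at s2.
      At s0: <>s is true, s is true, so <>s -> s is true.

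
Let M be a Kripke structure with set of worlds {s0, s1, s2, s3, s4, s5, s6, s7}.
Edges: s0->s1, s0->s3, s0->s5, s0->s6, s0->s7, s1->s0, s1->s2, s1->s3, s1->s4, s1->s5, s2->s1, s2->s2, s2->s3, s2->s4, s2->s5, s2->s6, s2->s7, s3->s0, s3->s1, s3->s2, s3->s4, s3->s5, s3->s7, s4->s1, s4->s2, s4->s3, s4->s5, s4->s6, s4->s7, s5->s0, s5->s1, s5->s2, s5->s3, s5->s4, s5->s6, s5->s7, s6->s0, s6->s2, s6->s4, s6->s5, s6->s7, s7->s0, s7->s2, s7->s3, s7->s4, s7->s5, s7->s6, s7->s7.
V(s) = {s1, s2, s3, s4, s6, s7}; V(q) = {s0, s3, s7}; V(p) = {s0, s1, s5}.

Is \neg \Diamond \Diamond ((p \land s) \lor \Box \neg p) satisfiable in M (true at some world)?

Recall that \Box ψ holds at a world iff ψ holds at every accessible world, and \Diamond ψ holds iff ψ holds at some accessible world.
Let φ = \neg \Diamond \Diamond ((p \land s) \lor \Box \neg p). Evaluate φ at each world:
  s0 (successors {s1, s3, s5, s6, s7}): φ is false.
  s1 (successors {s0, s2, s3, s4, s5}): φ is false.
  s2 (successors {s1, s2, s3, s4, s5, s6, s7}): φ is false.
  s3 (successors {s0, s1, s2, s4, s5, s7}): φ is false.
  s4 (successors {s1, s2, s3, s5, s6, s7}): φ is false.
  s5 (successors {s0, s1, s2, s3, s4, s6, s7}): φ is false.
  s6 (successors {s0, s2, s4, s5, s7}): φ is false.
  s7 (successors {s0, s2, s3, s4, s5, s6, s7}): φ is false.
For instance, at s7:
  At s7: \Diamond \Diamond ((p \land s) \lor \Box \neg p) is true, so \neg \Diamond \Diamond ((p \land s) \lor \Box \neg p) is false.
    At s7: \Diamond \Diamond ((p \land s) \lor \Box \neg p) requires \Diamond ((p \land s) \lor \Box \neg p) at some successor in {s0, s2, s3, s4, s5, s6, s7}.
      \Diamond ((p \land s) \lor \Box \neg p) holds at s0, so \Diamond \Diamond ((p \land s) \lor \Box \neg p) is true at s7.

No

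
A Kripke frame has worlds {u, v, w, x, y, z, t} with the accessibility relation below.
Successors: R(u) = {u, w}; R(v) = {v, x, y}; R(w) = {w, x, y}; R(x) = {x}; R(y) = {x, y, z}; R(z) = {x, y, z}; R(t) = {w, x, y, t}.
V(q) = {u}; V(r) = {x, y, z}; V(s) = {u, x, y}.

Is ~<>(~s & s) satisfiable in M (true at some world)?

Yes

Let φ = ~<>(~s & s). Evaluate φ at each world:
  u (successors {u, w}): φ is true.
  v (successors {v, x, y}): φ is true.
  w (successors {w, x, y}): φ is true.
  x (successors {x}): φ is true.
  y (successors {x, y, z}): φ is true.
  z (successors {x, y, z}): φ is true.
  t (successors {w, x, y, t}): φ is true.
Detail at u (witness):
  At u: <>(~s & s) is false, so ~<>(~s & s) is true.
    At u: <>(~s & s) requires ~s & s at some successor in {u, w}.
      At u: ~s & s is false.
      At w: ~s & s is false.
    So <>(~s & s) is false at u.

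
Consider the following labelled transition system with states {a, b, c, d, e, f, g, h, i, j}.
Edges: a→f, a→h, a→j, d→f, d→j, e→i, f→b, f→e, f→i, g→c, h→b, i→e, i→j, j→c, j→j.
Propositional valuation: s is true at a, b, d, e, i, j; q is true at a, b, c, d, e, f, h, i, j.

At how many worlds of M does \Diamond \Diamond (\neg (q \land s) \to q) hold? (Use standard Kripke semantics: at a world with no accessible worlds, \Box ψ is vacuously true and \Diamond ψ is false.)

6

Let φ = \Diamond \Diamond (\neg (q \land s) \to q). Evaluate φ at each world:
  a (successors {f, h, j}): φ is true.
  b (successors ∅): φ is false.
  c (successors ∅): φ is false.
  d (successors {f, j}): φ is true.
  e (successors {i}): φ is true.
  f (successors {b, e, i}): φ is true.
  g (successors {c}): φ is false.
  h (successors {b}): φ is false.
  i (successors {e, j}): φ is true.
  j (successors {c, j}): φ is true.
For instance, at j:
  At j: \Diamond \Diamond (\neg (q \land s) \to q) requires \Diamond (\neg (q \land s) \to q) at some successor in {c, j}.
    \Diamond (\neg (q \land s) \to q) holds at j, so \Diamond \Diamond (\neg (q \land s) \to q) is true at j.
      At j: \Diamond (\neg (q \land s) \to q) requires \neg (q \land s) \to q at some successor in {c, j}.
        \neg (q \land s) \to q holds at c, so \Diamond (\neg (q \land s) \to q) is true at j.
Satisfying worlds: {a, d, e, f, i, j}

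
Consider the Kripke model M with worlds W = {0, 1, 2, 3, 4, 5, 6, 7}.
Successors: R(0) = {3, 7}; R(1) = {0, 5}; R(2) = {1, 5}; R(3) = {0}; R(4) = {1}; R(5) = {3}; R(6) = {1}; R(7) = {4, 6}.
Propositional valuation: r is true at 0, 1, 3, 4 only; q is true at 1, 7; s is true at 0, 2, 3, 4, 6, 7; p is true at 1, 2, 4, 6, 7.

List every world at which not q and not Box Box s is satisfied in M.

Let φ = not q and not Box Box s. Evaluate φ at each world:
  0 (successors {3, 7}): φ is false.
  1 (successors {0, 5}): φ is false.
  2 (successors {1, 5}): φ is true.
  3 (successors {0}): φ is false.
  4 (successors {1}): φ is true.
  5 (successors {3}): φ is false.
  6 (successors {1}): φ is true.
  7 (successors {4, 6}): φ is false.
For instance, at 7:
  At 7: not q is false, not Box Box s is true, so not q and not Box Box s is false.
    At 7: Box Box s is false, so not Box Box s is true.
      At 7: Box Box s requires Box s at every successor {4, 6}.
        Box s fails at 4, so Box Box s is false at 7.
Satisfying worlds: {2, 4, 6}

2, 4, 6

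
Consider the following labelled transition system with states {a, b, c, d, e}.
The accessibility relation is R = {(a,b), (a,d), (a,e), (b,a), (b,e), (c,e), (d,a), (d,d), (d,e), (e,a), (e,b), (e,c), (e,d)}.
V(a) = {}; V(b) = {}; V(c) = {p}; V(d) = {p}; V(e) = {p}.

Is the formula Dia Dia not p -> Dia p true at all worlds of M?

Let φ = Dia Dia not p -> Dia p. Evaluate φ at each world:
  a (successors {b, d, e}): φ is true.
  b (successors {a, e}): φ is true.
  c (successors {e}): φ is true.
  d (successors {a, d, e}): φ is true.
  e (successors {a, b, c, d}): φ is true.
For instance, at a:
  At a: Dia Dia not p is true, Dia p is true, so Dia Dia not p -> Dia p is true.
    At a: Dia Dia not p requires Dia not p at some successor in {b, d, e}.
      Dia not p holds at b, so Dia Dia not p is true at a.
    At a: Dia p requires p at some successor in {b, d, e}.
      p holds at d, so Dia p is true at a.

Yes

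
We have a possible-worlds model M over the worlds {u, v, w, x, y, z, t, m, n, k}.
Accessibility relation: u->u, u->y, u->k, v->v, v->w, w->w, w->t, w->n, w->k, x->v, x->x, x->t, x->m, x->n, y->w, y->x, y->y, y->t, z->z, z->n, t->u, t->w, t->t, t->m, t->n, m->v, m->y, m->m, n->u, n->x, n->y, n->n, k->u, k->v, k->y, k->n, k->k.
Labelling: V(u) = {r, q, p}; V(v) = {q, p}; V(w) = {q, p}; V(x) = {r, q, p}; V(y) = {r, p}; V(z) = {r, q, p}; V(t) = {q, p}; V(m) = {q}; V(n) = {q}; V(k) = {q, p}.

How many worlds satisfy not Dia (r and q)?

3

Let φ = not Dia (r and q). Evaluate φ at each world:
  u (successors {u, y, k}): φ is false.
  v (successors {v, w}): φ is true.
  w (successors {w, t, n, k}): φ is true.
  x (successors {v, x, t, m, n}): φ is false.
  y (successors {w, x, y, t}): φ is false.
  z (successors {z, n}): φ is false.
  t (successors {u, w, t, m, n}): φ is false.
  m (successors {v, y, m}): φ is true.
  n (successors {u, x, y, n}): φ is false.
  k (successors {u, v, y, n, k}): φ is false.
For instance, at z:
  At z: Dia (r and q) is true, so not Dia (r and q) is false.
    At z: Dia (r and q) requires r and q at some successor in {z, n}.
      r and q holds at z, so Dia (r and q) is true at z.
Satisfying worlds: {v, w, m}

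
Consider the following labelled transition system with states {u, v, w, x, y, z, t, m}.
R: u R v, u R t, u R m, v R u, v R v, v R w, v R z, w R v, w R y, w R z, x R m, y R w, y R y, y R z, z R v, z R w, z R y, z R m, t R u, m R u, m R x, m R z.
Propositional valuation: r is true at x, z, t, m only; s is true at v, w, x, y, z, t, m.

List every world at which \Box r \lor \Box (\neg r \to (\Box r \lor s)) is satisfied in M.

Let φ = \Box r \lor \Box (\neg r \to (\Box r \lor s)). Evaluate φ at each world:
  u (successors {v, t, m}): φ is true.
  v (successors {u, v, w, z}): φ is false.
  w (successors {v, y, z}): φ is true.
  x (successors {m}): φ is true.
  y (successors {w, y, z}): φ is true.
  z (successors {v, w, y, m}): φ is true.
  t (successors {u}): φ is false.
  m (successors {u, x, z}): φ is false.
For instance, at x:
  At x: \Box r is true, \Box (\neg r \to (\Box r \lor s)) is true, so \Box r \lor \Box (\neg r \to (\Box r \lor s)) is true.
    At x: \Box r requires r at every successor {m}.
      At m: r is true.
    So \Box r is true at x.
    At x: \Box (\neg r \to (\Box r \lor s)) requires \neg r \to (\Box r \lor s) at every successor {m}.
      At m: \neg r \to (\Box r \lor s) is true.
    So \Box (\neg r \to (\Box r \lor s)) is true at x.
Satisfying worlds: {u, w, x, y, z}

u, w, x, y, z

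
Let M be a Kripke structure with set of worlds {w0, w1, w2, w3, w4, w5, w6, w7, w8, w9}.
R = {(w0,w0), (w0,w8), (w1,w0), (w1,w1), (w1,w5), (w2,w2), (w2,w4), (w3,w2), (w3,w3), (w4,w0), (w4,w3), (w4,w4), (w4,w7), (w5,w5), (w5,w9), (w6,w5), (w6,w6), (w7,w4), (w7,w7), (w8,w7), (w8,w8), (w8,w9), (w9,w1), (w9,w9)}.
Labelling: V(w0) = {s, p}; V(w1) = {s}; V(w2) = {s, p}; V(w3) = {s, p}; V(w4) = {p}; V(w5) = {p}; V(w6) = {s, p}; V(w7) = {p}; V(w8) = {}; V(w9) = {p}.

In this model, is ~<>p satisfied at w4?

No

At w4: <>p is true, so ~<>p is false.
  At w4: <>p requires p at some successor in {w0, w3, w4, w7}.
    p holds at w0, so <>p is true at w4.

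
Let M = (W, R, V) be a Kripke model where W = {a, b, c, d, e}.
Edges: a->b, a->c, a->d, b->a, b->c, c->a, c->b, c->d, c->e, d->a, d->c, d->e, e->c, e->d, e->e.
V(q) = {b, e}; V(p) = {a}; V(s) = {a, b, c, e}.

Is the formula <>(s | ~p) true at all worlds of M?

Yes

Recall that <>ψ holds at a world iff ψ holds at some accessible world.
Let φ = <>(s | ~p). Evaluate φ at each world:
  a (successors {b, c, d}): φ is true.
  b (successors {a, c}): φ is true.
  c (successors {a, b, d, e}): φ is true.
  d (successors {a, c, e}): φ is true.
  e (successors {c, d, e}): φ is true.
For instance, at a:
  At a: <>(s | ~p) requires s | ~p at some successor in {b, c, d}.
    s | ~p holds at b, so <>(s | ~p) is true at a.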